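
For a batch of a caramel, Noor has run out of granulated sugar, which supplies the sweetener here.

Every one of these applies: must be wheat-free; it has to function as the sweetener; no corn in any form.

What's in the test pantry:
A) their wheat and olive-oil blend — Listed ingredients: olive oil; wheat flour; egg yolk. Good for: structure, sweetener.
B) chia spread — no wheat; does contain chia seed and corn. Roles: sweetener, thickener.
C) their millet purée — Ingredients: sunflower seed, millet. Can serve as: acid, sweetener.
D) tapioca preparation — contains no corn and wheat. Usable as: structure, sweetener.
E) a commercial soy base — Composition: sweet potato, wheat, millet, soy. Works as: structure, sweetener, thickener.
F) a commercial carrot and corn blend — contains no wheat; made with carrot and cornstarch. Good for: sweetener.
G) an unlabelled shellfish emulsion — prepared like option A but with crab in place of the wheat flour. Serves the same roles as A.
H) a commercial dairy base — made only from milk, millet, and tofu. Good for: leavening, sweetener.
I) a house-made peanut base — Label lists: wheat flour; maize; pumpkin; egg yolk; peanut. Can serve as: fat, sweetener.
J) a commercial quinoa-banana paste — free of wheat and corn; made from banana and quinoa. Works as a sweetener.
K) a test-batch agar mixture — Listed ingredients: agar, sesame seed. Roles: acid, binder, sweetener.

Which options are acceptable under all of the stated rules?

A: has wheat flour, so not wheat-free — no
B: has corn, so not corn-free — reject
C: works as a sweetener, no corn, no wheat — keep
D: no corn, no wheat — valid
E: has wheat, so not wheat-free — reject
F: has cornstarch, so not corn-free — reject
G: only egg yolk, crab, and olive oil; none excluded — OK
H: all constraints satisfied — OK
I: has wheat flour, so not wheat-free; has maize, so not corn-free — out
J: every rule checks out — valid
K: only sesame seed and agar; none excluded — keep

C, D, G, H, J, K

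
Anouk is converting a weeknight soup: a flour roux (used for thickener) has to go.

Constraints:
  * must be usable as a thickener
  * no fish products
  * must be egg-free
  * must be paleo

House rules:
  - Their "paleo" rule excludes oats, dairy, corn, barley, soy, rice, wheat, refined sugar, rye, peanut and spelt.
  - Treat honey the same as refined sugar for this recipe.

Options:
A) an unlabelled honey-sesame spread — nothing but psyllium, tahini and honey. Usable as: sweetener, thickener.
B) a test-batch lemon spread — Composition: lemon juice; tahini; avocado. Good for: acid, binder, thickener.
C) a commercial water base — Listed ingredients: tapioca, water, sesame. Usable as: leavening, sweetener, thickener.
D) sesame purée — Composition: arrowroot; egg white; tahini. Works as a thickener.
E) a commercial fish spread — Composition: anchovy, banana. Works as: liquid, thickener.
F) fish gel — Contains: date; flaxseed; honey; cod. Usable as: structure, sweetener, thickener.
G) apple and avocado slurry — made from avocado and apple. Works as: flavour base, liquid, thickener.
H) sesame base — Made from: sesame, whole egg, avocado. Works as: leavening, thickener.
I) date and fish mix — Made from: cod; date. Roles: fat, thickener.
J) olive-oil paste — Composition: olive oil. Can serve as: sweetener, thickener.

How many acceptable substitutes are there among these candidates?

A: has honey, so not paleo — reject
B: works as a thickener, no egg, paleo — valid
C: only sesame, water and tapioca; none excluded — valid
D: has egg white, so not egg-free — no
E: has anchovy, so not fish-free — out
F: has honey, so not paleo; has cod, so not fish-free — no
G: nothing on the exclusion list — keep
H: has whole egg, so not egg-free — no
I: has cod, so not fish-free — no
J: works as a thickener, no egg, paleo — valid

4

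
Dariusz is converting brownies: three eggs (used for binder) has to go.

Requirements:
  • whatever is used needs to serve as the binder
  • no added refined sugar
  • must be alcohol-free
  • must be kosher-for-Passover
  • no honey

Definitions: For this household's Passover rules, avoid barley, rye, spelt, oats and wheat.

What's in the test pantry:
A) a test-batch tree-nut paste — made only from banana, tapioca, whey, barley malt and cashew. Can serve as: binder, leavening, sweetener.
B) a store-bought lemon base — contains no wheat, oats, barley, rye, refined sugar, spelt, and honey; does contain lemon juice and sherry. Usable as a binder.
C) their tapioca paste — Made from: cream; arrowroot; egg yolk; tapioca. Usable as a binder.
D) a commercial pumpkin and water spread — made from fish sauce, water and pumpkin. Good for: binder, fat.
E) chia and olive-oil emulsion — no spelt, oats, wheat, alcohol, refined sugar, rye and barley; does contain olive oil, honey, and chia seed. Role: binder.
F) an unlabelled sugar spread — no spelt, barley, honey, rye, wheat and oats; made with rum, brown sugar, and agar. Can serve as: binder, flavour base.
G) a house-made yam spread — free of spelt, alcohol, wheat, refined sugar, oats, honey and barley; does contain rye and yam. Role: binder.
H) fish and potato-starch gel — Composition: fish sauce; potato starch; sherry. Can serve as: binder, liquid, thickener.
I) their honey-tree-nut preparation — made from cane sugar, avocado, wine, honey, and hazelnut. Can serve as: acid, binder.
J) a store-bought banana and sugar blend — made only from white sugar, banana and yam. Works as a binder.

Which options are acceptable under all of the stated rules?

C, D

A: has barley malt, so not kosher-for-Passover — out
B: has sherry, so not alcohol-free — no
C: kosher-for-Passover, no alcohol — keep
D: nothing on the exclusion list — keep
E: has honey, so not honey-free — no
F: has rum, so not alcohol-free; has brown sugar, so not no-added-sugar — out
G: has rye, so not kosher-for-Passover — no
H: has sherry, so not alcohol-free — no
I: has wine, so not alcohol-free; has honey, so not honey-free (and 1 more) — reject
J: has white sugar, so not no-added-sugar — no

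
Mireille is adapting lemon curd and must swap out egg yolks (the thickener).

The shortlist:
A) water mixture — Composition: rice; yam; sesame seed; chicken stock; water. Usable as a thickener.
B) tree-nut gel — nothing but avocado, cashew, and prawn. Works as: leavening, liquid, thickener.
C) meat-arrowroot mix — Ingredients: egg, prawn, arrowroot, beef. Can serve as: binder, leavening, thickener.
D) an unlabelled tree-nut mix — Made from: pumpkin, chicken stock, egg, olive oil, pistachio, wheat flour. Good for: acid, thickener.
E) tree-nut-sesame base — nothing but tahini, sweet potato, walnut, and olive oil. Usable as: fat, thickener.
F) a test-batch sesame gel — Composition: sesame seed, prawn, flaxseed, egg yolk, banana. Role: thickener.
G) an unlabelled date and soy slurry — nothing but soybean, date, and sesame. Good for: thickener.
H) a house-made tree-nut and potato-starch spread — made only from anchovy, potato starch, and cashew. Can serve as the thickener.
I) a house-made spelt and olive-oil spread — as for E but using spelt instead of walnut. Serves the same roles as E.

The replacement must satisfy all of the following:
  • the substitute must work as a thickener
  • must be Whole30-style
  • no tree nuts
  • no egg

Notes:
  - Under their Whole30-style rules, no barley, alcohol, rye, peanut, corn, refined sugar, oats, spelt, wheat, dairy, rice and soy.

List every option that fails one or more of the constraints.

A: has rice, so not Whole30-style — no
B: has cashew, so not tree-nut-free — no
C: has egg, so not egg-free — out
D: has wheat flour, so not Whole30-style; has pistachio, so not tree-nut-free (and 1 more) — reject
E: has walnut, so not tree-nut-free — out
F: has egg yolk, so not egg-free — out
G: has soybean, so not Whole30-style — out
H: has cashew, so not tree-nut-free — out
I: has spelt, so not Whole30-style — reject

A, B, C, D, E, F, G, H, I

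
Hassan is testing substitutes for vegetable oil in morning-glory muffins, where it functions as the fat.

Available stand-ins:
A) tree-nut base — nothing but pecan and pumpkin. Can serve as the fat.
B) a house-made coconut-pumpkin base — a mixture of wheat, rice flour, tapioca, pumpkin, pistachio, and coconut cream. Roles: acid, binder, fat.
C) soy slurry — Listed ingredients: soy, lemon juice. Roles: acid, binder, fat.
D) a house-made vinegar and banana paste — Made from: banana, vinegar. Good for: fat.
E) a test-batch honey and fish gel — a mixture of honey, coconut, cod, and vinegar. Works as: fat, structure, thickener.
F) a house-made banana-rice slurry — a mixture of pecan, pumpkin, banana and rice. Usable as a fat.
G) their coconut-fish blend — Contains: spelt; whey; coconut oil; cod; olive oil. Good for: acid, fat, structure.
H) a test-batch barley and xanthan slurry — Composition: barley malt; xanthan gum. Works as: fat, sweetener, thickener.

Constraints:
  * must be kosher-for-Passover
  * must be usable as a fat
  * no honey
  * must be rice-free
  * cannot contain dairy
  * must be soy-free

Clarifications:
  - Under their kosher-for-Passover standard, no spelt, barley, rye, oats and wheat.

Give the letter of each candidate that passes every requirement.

A: only pecan and pumpkin; none excluded — valid
B: has wheat, so not kosher-for-Passover; has rice flour, so not rice-free — no
C: has soy, so not soy-free — out
D: only vinegar and banana; none excluded — OK
E: has honey, so not honey-free — out
F: has rice, so not rice-free — no
G: has spelt, so not kosher-for-Passover; has whey, so not dairy-free — out
H: has barley malt, so not kosher-for-Passover — out

A, D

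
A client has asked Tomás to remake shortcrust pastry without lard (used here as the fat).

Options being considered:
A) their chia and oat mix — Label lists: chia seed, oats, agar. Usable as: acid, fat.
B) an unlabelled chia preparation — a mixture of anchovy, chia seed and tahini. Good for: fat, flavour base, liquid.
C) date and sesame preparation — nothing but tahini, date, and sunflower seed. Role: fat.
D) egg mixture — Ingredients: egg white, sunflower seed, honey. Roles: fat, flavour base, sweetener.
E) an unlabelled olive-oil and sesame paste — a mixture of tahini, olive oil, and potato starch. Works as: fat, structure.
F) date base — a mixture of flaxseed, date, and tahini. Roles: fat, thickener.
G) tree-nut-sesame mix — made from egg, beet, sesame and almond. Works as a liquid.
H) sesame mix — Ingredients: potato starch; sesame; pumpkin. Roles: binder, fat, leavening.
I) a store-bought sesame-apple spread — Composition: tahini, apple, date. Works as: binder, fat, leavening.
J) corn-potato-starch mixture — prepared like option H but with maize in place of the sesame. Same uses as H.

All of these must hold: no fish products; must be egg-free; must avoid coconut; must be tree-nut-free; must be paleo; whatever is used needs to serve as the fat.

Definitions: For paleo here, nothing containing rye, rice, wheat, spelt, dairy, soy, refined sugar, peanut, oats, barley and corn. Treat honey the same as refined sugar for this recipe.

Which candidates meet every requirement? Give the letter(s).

C, E, F, H, I

A: has oats, so not paleo — reject
B: has anchovy, so not fish-free — no
C: only tahini, sunflower seed, and date; none excluded — OK
D: has honey, so not paleo; has egg white, so not egg-free — reject
E: paleo, no egg — keep
F: only tahini, date, and flaxseed; none excluded — OK
G: not usable as a fat; has egg, so not egg-free (and 1 more) — reject
H: only sesame, potato starch and pumpkin; none excluded — valid
I: no coconut, no tree nuts — OK
J: has maize, so not paleo — out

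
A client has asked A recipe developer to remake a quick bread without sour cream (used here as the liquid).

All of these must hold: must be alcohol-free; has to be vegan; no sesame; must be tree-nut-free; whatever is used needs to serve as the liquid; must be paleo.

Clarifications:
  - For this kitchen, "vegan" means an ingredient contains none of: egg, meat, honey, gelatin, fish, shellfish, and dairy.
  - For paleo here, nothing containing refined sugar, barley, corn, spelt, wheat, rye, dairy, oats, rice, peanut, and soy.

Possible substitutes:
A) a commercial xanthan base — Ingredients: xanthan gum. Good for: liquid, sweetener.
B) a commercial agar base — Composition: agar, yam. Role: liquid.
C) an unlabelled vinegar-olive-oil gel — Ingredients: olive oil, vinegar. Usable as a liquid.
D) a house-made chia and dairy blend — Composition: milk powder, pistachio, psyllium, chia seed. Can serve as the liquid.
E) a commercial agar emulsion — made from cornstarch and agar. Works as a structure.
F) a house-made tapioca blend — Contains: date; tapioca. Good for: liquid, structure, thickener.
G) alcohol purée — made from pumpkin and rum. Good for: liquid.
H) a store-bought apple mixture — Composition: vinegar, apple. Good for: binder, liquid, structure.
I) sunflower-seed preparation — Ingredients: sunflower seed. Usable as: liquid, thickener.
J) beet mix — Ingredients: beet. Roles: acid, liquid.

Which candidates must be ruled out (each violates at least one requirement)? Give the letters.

D, E, G

A: works as a liquid, paleo, no sesame — valid
B: every rule checks out — keep
C: works as a liquid, no sesame, vegan — valid
D: has milk powder, so not vegan; has milk powder, so not paleo (and 1 more) — reject
E: not usable as a liquid; has cornstarch, so not paleo — out
F: only date and tapioca; none excluded — OK
G: has rum, so not alcohol-free — reject
H: vegan, no sesame — OK
I: only sunflower seed; none excluded — valid
J: works as a liquid, no tree nuts, no sesame — keep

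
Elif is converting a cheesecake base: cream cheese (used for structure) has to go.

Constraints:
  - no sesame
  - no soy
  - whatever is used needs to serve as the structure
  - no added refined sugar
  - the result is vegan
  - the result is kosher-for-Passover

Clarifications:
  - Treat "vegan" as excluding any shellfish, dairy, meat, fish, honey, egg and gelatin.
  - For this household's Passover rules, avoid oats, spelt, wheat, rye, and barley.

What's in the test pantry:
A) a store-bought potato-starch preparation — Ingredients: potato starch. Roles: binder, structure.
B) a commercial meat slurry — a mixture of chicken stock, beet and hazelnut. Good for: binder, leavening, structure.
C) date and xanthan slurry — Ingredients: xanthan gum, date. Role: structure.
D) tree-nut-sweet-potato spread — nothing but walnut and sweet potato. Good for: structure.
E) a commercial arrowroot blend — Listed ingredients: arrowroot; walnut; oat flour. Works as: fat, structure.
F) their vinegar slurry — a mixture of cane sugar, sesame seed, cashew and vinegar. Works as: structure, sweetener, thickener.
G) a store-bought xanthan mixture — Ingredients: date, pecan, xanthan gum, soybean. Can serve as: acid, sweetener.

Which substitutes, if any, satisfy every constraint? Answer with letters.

A: only potato starch; none excluded — valid
B: has chicken stock, so not vegan — reject
C: only xanthan gum and date; none excluded — keep
D: nothing on the exclusion list — keep
E: has oat flour, so not kosher-for-Passover — reject
F: has sesame seed, so not sesame-free; has cane sugar, so not no-added-sugar — out
G: not usable as a structure; has soybean, so not soy-free — reject

A, C, D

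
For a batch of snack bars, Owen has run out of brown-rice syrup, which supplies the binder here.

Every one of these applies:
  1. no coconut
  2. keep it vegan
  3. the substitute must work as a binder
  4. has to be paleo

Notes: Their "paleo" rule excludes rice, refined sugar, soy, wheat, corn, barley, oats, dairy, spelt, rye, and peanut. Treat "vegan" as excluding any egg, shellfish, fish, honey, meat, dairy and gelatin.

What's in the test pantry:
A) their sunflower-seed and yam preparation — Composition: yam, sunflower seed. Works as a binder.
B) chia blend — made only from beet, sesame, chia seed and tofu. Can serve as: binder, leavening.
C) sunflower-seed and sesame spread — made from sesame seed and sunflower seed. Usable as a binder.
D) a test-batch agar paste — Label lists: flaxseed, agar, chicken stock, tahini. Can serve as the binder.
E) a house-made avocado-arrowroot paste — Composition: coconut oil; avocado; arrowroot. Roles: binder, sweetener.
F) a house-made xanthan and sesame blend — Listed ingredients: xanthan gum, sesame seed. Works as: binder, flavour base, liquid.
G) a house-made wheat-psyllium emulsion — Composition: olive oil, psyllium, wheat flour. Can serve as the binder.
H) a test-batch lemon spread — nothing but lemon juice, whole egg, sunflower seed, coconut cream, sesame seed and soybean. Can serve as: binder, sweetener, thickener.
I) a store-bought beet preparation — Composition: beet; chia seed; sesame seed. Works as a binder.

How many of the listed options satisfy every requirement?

4

A: all constraints satisfied — keep
B: has tofu, so not paleo — out
C: nothing on the exclusion list — keep
D: has chicken stock, so not vegan — reject
E: has coconut oil, so not coconut-free — reject
F: works as a binder, no coconut, vegan — valid
G: has wheat flour, so not paleo — out
H: has soybean, so not paleo; has whole egg, so not vegan (and 1 more) — reject
I: vegan, paleo — keep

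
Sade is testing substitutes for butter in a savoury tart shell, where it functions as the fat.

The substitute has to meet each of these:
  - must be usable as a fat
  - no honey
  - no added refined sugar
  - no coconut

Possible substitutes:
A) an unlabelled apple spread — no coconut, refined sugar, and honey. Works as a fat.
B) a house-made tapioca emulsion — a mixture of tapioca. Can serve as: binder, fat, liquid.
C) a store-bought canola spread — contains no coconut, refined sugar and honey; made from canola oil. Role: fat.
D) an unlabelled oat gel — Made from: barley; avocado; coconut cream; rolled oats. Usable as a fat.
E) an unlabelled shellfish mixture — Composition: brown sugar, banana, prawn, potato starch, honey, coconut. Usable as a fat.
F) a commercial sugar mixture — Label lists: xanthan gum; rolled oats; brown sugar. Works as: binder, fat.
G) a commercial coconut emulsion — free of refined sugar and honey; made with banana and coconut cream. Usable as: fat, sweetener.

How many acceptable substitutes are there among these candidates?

A: works as a fat, no refined sugar, no coconut — keep
B: nothing on the exclusion list — OK
C: no coconut, no refined sugar — keep
D: has coconut cream, so not coconut-free — out
E: has coconut, so not coconut-free; has honey, so not honey-free (and 1 more) — reject
F: has brown sugar, so not no-added-sugar — out
G: has coconut cream, so not coconut-free — out

3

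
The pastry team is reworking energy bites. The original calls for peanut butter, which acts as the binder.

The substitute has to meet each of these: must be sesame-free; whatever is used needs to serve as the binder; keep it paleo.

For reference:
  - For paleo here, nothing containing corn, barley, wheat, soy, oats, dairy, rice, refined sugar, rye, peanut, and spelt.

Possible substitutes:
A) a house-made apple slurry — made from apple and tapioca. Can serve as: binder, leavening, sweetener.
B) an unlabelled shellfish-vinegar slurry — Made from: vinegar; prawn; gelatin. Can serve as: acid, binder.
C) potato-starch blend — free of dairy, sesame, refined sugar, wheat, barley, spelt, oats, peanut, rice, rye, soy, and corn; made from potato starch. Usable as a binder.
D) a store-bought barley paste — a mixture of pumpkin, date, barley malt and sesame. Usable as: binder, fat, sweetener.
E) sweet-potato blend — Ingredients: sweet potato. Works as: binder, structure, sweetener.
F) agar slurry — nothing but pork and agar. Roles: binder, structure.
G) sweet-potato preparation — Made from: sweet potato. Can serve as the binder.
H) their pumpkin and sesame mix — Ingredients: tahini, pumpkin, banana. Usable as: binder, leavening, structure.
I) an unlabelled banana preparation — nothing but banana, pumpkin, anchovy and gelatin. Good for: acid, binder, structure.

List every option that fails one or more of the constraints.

D, H

A: every rule checks out — valid
B: works as a binder, paleo, no sesame — keep
C: no sesame, paleo — OK
D: has barley malt, so not paleo; has sesame, so not sesame-free — no
E: only sweet potato; none excluded — OK
F: only pork and agar; none excluded — keep
G: only sweet potato; none excluded — valid
H: has tahini, so not sesame-free — out
I: all constraints satisfied — keep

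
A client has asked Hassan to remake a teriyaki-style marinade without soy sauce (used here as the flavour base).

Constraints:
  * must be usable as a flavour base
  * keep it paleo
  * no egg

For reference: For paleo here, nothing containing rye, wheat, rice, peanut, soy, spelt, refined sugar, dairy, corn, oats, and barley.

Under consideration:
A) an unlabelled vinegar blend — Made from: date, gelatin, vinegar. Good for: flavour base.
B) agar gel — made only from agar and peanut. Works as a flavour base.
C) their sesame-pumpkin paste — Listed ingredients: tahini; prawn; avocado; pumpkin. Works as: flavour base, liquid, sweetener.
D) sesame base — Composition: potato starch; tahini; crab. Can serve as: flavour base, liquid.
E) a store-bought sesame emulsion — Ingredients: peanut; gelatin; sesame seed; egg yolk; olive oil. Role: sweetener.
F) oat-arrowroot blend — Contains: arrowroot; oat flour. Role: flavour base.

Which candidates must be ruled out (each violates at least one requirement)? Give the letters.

B, E, F

A: every rule checks out — OK
B: has peanut, so not paleo — reject
C: works as a flavour base, paleo, no egg — OK
D: every rule checks out — valid
E: not usable as a flavour base; has peanut, so not paleo (and 1 more) — no
F: has oat flour, so not paleo — out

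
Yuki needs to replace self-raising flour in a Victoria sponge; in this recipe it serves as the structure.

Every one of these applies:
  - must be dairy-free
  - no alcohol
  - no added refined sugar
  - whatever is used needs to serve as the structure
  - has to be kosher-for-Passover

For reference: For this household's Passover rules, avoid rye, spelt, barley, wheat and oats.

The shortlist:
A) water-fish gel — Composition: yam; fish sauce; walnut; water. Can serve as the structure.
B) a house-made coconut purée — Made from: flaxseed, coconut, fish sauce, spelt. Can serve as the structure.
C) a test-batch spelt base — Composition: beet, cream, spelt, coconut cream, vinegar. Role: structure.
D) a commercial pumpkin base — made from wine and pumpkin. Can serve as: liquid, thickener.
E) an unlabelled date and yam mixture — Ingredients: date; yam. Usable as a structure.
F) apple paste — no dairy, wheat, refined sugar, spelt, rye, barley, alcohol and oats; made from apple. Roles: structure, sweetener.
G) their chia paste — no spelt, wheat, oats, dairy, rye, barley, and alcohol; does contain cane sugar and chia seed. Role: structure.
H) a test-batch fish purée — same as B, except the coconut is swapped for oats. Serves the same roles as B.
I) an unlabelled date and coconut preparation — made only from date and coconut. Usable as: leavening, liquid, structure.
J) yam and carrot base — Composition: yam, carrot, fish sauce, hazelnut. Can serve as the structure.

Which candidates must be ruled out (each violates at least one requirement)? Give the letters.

A: no dairy, kosher-for-Passover — valid
B: has spelt, so not kosher-for-Passover — out
C: has spelt, so not kosher-for-Passover; has cream, so not dairy-free — reject
D: not usable as a structure; has wine, so not alcohol-free — reject
E: only yam and date; none excluded — keep
F: works as a structure, kosher-for-Passover, no dairy — keep
G: has cane sugar, so not no-added-sugar — no
H: has oats, so not kosher-for-Passover — reject
I: nothing on the exclusion list — OK
J: no alcohol, kosher-for-Passover — valid

B, C, D, G, H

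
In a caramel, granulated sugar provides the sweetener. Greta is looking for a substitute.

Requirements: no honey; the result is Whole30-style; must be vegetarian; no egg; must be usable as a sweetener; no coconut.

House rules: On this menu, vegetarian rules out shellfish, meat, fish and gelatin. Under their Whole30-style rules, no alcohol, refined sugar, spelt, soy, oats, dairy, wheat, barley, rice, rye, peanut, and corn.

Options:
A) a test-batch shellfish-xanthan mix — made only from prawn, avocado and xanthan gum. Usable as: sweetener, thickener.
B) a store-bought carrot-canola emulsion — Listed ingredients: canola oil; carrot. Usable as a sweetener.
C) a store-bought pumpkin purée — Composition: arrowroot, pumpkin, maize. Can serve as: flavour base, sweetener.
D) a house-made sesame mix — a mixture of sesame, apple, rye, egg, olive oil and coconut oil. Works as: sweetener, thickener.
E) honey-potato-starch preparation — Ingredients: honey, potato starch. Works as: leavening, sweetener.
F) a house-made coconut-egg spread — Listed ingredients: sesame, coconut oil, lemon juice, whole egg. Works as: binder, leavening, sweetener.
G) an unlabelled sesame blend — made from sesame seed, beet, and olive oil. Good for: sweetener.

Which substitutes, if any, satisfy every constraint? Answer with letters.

B, G

A: has prawn, so not vegetarian — no
B: vegetarian, no egg — keep
C: has maize, so not Whole30-style — out
D: has rye, so not Whole30-style; has egg, so not egg-free (and 1 more) — reject
E: has honey, so not honey-free — no
F: has whole egg, so not egg-free; has coconut oil, so not coconut-free — no
G: only sesame seed, beet, and olive oil; none excluded — valid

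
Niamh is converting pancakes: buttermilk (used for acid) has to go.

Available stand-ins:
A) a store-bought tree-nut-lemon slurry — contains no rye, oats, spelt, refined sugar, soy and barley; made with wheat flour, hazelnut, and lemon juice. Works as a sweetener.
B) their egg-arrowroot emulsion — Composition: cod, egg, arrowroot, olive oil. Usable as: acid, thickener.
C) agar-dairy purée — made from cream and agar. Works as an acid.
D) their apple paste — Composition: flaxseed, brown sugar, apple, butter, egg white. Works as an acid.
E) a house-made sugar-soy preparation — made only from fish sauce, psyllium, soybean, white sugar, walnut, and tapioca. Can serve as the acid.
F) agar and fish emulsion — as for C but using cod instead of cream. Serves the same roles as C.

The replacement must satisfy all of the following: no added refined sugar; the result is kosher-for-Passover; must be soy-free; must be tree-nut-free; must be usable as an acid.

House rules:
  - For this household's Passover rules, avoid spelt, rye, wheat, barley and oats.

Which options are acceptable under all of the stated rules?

A: not usable as an acid; has wheat flour, so not kosher-for-Passover (and 1 more) — no
B: works as an acid, kosher-for-Passover, no tree nuts — valid
C: only cream and agar; none excluded — keep
D: has brown sugar, so not no-added-sugar — no
E: has white sugar, so not no-added-sugar; has soybean, so not soy-free (and 1 more) — reject
F: only cod and agar; none excluded — keep

B, C, F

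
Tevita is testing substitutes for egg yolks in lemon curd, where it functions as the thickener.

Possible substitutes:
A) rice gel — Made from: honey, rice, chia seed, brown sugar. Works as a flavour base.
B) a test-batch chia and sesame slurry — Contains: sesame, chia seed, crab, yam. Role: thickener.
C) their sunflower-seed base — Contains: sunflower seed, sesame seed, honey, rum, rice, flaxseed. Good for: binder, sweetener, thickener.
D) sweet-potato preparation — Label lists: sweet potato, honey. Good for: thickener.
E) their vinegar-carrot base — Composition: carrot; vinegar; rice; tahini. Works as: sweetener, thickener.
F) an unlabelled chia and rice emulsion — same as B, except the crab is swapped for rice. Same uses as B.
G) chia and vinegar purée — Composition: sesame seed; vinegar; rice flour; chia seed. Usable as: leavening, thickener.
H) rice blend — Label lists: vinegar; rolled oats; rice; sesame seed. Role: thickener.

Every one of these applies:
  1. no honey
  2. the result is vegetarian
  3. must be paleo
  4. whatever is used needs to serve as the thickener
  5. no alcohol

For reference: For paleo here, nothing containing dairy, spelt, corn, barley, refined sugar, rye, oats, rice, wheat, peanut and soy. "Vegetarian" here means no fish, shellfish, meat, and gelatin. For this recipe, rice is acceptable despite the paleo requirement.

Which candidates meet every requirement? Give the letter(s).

A: not usable as a thickener; has brown sugar, so not paleo (and 1 more) — out
B: has crab, so not vegetarian — no
C: has rum, so not alcohol-free; has honey, so not honey-free — reject
D: has honey, so not honey-free — out
E: rice is permitted under the paleo carve-out; nothing else excluded — OK
F: rice is permitted under the paleo carve-out; nothing else excluded — OK
G: rice is permitted under the paleo carve-out; nothing else excluded — valid
H: has rolled oats, so not paleo — out

E, F, G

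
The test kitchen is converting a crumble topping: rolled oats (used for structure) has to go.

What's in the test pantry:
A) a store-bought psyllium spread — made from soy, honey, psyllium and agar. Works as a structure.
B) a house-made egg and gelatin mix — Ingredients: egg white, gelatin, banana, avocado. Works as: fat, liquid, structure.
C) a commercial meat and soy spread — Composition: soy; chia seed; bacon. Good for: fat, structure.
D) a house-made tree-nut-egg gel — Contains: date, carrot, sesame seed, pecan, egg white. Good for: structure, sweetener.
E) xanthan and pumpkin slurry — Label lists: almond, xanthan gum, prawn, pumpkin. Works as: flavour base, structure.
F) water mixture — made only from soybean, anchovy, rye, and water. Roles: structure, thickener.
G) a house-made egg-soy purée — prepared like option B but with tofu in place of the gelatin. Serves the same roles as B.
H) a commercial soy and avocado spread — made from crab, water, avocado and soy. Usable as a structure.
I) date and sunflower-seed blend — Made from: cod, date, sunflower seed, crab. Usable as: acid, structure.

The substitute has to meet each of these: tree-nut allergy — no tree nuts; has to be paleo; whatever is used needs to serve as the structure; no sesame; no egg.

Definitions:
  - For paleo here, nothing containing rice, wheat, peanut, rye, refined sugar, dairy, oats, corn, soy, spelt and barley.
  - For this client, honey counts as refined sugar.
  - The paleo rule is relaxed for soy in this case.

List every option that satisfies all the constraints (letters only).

A: has honey, so not paleo — out
B: has egg white, so not egg-free — out
C: soy is permitted under the paleo carve-out; nothing else excluded — OK
D: has egg white, so not egg-free; has sesame seed, so not sesame-free (and 1 more) — out
E: has almond, so not tree-nut-free — out
F: has rye, so not paleo — reject
G: has egg white, so not egg-free — out
H: soy is permitted under the paleo carve-out; nothing else excluded — valid
I: cod and crab etc. — none of it excluded — OK

C, H, I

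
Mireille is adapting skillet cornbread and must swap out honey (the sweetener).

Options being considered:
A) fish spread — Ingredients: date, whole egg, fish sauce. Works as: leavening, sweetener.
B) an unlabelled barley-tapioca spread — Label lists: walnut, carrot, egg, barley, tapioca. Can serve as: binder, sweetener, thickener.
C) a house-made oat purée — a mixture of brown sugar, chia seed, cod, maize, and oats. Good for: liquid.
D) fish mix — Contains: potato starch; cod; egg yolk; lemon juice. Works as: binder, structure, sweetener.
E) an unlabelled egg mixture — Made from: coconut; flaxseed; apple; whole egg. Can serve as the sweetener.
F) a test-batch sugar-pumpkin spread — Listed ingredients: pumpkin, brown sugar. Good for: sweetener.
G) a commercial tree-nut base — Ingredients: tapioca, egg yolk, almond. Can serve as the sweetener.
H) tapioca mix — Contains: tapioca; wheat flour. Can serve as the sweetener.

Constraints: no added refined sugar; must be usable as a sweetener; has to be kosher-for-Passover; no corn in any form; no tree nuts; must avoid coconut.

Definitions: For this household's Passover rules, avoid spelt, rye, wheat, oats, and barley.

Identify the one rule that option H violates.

usable as a sweetener: satisfied
kosher-for-Passover: has wheat flour — fails
corn-free: satisfied
coconut-free: satisfied
no-added-sugar: satisfied
tree-nut-free: satisfied

kosher-for-Passover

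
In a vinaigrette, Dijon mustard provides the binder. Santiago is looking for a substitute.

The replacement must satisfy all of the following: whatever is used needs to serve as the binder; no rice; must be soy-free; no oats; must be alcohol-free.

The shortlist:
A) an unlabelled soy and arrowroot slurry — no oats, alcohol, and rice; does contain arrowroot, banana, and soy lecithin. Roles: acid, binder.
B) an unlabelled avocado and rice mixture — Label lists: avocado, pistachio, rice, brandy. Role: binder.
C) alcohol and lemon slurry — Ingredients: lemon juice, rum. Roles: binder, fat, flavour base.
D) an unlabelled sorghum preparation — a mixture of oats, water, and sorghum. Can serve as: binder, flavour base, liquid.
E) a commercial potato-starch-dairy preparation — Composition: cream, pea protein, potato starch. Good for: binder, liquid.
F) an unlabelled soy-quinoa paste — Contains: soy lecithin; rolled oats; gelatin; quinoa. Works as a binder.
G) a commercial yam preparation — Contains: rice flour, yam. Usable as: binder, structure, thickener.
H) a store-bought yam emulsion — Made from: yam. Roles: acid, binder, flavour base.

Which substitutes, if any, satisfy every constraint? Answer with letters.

A: has soy lecithin, so not soy-free — no
B: has rice, so not rice-free; has brandy, so not alcohol-free — reject
C: has rum, so not alcohol-free — reject
D: has oats, so not oat-free — reject
E: works as a binder, no alcohol, no oats — keep
F: has soy lecithin, so not soy-free; has rolled oats, so not oat-free — reject
G: has rice flour, so not rice-free — out
H: nothing on the exclusion list — OK

E, H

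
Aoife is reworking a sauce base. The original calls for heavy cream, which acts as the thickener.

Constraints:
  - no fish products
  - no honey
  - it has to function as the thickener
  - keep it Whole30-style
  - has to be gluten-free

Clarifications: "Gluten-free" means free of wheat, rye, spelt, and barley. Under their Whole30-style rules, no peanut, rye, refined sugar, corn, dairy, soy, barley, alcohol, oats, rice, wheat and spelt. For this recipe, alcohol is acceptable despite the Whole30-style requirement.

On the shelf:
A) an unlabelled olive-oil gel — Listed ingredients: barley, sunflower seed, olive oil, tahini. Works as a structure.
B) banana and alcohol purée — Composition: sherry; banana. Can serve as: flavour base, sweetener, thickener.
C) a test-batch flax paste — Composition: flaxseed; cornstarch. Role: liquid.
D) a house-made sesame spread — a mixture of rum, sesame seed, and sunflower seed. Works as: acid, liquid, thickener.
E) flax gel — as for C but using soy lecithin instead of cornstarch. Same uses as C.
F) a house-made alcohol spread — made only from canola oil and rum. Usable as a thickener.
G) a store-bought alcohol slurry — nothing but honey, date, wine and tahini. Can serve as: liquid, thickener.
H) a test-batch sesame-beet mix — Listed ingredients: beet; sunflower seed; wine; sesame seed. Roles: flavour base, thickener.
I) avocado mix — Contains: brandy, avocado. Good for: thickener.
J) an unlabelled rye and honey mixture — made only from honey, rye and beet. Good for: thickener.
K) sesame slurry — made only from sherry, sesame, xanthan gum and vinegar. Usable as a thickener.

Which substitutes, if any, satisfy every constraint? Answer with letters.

A: not usable as a thickener; has barley, so not gluten-free (and 1 more) — reject
B: alcohol is permitted under the Whole30-style carve-out; nothing else excluded — OK
C: not usable as a thickener; has cornstarch, so not Whole30-style — out
D: alcohol is permitted under the Whole30-style carve-out; nothing else excluded — OK
E: not usable as a thickener; has soy lecithin, so not Whole30-style — reject
F: alcohol is permitted under the Whole30-style carve-out; nothing else excluded — OK
G: has honey, so not honey-free — reject
H: alcohol is permitted under the Whole30-style carve-out; nothing else excluded — OK
I: alcohol is permitted under the Whole30-style carve-out; nothing else excluded — OK
J: has rye, so not gluten-free; has rye, so not Whole30-style (and 1 more) — reject
K: alcohol is permitted under the Whole30-style carve-out; nothing else excluded — keep

B, D, F, H, I, K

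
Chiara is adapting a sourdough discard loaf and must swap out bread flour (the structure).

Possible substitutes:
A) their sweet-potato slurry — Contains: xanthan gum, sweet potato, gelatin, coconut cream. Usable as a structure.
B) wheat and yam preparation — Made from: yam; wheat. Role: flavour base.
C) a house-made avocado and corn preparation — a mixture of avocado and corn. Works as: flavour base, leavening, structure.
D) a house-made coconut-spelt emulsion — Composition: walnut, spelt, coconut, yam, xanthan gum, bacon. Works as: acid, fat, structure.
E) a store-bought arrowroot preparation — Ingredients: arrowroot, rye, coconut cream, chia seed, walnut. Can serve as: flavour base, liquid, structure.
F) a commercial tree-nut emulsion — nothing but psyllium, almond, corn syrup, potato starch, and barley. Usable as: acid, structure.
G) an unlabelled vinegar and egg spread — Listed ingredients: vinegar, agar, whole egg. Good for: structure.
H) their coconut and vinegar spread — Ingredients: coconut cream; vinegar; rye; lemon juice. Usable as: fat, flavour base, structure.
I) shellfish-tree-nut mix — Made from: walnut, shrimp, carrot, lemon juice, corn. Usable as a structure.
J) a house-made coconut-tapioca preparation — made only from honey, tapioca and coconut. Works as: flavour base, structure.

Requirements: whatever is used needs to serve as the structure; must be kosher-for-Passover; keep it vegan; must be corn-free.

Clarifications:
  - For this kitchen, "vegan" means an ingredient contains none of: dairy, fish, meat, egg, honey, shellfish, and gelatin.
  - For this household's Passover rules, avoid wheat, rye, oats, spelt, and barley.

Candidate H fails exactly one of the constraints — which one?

kosher-for-Passover

usable as a structure: satisfied
vegan: satisfied
kosher-for-Passover: has rye — fails
corn-free: satisfied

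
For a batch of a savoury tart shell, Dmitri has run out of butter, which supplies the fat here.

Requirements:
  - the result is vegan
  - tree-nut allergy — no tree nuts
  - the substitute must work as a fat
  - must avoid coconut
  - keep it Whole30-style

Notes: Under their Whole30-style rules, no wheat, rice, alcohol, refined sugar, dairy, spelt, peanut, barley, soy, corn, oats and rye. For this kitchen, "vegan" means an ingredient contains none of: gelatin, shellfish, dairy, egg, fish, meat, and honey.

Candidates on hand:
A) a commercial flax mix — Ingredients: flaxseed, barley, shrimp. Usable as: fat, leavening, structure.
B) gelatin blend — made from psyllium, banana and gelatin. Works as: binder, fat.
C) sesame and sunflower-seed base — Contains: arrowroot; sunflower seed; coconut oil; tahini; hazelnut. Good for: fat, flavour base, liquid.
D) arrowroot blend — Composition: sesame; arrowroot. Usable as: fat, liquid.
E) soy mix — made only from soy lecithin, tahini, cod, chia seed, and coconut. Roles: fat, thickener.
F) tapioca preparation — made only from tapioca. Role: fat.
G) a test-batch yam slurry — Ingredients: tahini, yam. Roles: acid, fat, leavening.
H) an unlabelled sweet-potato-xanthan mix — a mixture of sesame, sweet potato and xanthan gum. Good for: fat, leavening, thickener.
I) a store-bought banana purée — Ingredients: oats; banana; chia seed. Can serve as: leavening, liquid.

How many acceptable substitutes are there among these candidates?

A: has barley, so not Whole30-style; has shrimp, so not vegan — no
B: has gelatin, so not vegan — no
C: has hazelnut, so not tree-nut-free; has coconut oil, so not coconut-free — out
D: vegan, no coconut — keep
E: has soy lecithin, so not Whole30-style; has cod, so not vegan (and 1 more) — no
F: every rule checks out — OK
G: nothing on the exclusion list — OK
H: vegan, Whole30-style — keep
I: not usable as a fat; has oats, so not Whole30-style — reject

4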